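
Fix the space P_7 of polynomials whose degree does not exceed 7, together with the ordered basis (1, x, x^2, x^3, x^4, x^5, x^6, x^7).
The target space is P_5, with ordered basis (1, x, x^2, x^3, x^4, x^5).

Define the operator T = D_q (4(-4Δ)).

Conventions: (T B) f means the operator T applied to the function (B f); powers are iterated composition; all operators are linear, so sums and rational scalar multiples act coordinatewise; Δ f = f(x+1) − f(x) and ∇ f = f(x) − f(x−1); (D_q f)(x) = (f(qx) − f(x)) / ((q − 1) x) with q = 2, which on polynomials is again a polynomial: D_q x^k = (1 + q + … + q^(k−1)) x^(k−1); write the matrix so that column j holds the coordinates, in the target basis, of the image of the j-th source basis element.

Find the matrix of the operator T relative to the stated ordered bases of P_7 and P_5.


the matrix is [[0, 0, -32, -48, -64, -80, -96, -112]; [0, 0, 0, -144, -288, -480, -720, -1008]; [0, 0, 0, 0, -448, -1120, -2240, -3920]; [0, 0, 0, 0, 0, -1200, -3600, -8400]; [0, 0, 0, 0, 0, 0, -2976, -10416]; [0, 0, 0, 0, 0, 0, 0, -7056]] (rows listed top to bottom)

image of 1: 0
image of x: 0
image of x^2: -32
image of x^3: -144x - 48
image of x^4: -448x^2 - 288x - 64
image of x^5: -1200x^3 - 1120x^2 - 480x - 80
image of x^6: -2976x^4 - 3600x^3 - 2240x^2 - 720x - 96
image of x^7: -7056x^5 - 10416x^4 - 8400x^3 - 3920x^2 - 1008x - 112
each image's coordinates form column j of the matrix


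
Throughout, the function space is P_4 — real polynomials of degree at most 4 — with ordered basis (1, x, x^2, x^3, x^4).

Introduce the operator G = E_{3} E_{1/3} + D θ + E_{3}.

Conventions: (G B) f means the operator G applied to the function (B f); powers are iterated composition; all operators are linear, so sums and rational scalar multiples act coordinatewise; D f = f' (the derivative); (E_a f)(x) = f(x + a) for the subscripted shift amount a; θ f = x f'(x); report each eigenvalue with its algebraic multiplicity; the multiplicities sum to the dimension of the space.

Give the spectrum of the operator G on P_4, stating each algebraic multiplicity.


image of 1: 2
image of x: 2x + 22/3
image of x^2: 2x^2 + (50/3)x + 181/9
image of x^3: 2x^3 + 28x^2 + (181/3)x + 1729/27
image of x^4: 2x^4 + (124/3)x^3 + (362/3)x^2 + (6916/27)x + 16561/81
the matrix is upper triangular; its diagonal is (2, 2, 2, 2, 2)
for a triangular matrix the eigenvalues are the diagonal entries, with algebraic multiplicity their repetition count

λ = 2 (multiplicity 5)


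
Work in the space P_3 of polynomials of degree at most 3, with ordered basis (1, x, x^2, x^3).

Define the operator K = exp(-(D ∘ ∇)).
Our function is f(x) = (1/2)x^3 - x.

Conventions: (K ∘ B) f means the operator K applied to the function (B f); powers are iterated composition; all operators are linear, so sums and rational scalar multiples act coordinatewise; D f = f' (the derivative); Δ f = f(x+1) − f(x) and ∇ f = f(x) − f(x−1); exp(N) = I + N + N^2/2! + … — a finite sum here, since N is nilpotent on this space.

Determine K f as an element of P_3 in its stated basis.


order-1 term: -3x + 3/2
the series for exp(-(D ∘ ∇)) f terminates at order 1
exp(-(D ∘ ∇)) f = (1/2)x^3 - 4x + 3/2

g(x) = (1/2)x^3 - 4x + 3/2


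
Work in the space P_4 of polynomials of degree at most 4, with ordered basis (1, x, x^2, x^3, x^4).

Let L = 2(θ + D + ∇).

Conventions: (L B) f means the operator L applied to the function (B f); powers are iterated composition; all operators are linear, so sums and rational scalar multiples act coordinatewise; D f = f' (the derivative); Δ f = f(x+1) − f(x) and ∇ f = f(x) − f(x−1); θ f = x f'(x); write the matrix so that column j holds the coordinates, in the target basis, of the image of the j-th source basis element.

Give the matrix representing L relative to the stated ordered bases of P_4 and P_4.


the matrix is [[0, 4, -2, 2, -2]; [0, 2, 8, -6, 8]; [0, 0, 4, 12, -12]; [0, 0, 0, 6, 16]; [0, 0, 0, 0, 8]] (rows listed top to bottom)

image of 1: 0
image of x: 2x + 4
image of x^2: 4x^2 + 8x - 2
image of x^3: 6x^3 + 12x^2 - 6x + 2
image of x^4: 8x^4 + 16x^3 - 12x^2 + 8x - 2
each image's coordinates form column j of the matrix


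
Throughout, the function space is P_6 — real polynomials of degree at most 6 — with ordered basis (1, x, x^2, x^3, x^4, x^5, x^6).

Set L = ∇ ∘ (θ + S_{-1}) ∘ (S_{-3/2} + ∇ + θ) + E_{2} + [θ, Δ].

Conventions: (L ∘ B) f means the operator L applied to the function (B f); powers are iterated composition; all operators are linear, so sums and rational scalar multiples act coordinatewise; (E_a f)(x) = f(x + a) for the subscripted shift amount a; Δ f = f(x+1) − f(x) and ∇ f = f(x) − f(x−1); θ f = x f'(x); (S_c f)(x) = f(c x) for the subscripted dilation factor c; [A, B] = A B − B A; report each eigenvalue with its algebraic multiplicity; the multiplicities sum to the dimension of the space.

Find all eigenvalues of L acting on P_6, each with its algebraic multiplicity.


image of 1: 1
image of x: x + 1
image of x^2: x^2 + (55/2)x - 43/4
image of x^3: x^3 + (3/4)x^2 + (105/4)x - 19/4
image of x^4: x^4 + (741/4)x^3 - (1887/8)x^2 + (565/4)x - 117/16
image of x^5: x^5 - (375/8)x^4 + (895/4)x^3 - (1055/4)x^2 + (2655/8)x - 467/8
image of x^6: x^6 + (23565/32)x^5 - (107265/64)x^4 + (31915/16)x^3 - (53505/64)x^2 + (8397/32)x + 7697/64
the matrix is upper triangular; its diagonal is (1, 1, 1, 1, 1, 1, 1)
for a triangular matrix the eigenvalues are the diagonal entries, with algebraic multiplicity their repetition count

λ = 1 (multiplicity 7)


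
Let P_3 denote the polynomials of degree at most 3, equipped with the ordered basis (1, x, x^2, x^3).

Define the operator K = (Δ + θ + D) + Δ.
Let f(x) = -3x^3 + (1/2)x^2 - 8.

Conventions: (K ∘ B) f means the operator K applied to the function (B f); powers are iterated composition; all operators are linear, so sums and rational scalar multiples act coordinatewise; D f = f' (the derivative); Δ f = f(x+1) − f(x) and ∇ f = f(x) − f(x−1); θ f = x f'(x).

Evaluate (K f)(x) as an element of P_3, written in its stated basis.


Δ f = -9x^2 - 8x - 5/2
θ f = -9x^3 + x^2
D f = -9x^2 + x
(Δ + θ + D) f = -9x^3 - 17x^2 - 7x - 5/2
Δ f = -9x^2 - 8x - 5/2
((Δ + θ + D) + Δ) f = -9x^3 - 26x^2 - 15x - 5

the result is g(x) = -9x^3 - 26x^2 - 15x - 5


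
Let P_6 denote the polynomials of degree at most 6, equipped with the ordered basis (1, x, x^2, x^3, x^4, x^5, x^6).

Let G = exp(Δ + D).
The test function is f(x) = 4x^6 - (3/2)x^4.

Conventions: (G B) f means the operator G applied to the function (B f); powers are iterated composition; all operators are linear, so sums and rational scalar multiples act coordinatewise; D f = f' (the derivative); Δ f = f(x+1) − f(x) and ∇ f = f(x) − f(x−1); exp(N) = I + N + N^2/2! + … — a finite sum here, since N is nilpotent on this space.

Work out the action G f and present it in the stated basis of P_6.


order-1 term: 48x^5 + 60x^4 + 68x^3 + 51x^2 + 18x + 5/2
order-2 term: 240x^4 + 480x^3 + 624x^2 + 444x + 263/2
order-3 term: 640x^3 + 1440x^2 + 1632x + 744
order-4 term: 960x^2 + 1920x + 1336
order-5 term: 768x + 960
order-6 term: 256
the series for exp(Δ + D) f terminates at order 6
exp(Δ + D) f = 4x^6 + 48x^5 + (597/2)x^4 + 1188x^3 + 3075x^2 + 4782x + 3430

the image equals g(x) = 4x^6 + 48x^5 + (597/2)x^4 + 1188x^3 + 3075x^2 + 4782x + 3430


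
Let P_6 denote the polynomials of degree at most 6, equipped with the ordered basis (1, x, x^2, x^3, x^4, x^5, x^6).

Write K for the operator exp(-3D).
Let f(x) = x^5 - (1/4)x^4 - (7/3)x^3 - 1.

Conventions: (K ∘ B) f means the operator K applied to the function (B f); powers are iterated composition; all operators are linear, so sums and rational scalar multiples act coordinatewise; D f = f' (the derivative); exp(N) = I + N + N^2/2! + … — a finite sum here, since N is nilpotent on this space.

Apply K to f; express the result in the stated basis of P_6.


order-1 term: -15x^4 + 3x^3 + 21x^2
order-2 term: 90x^3 - (27/2)x^2 - 63x
order-3 term: -270x^2 + 27x + 63
order-4 term: 405x - 81/4
order-5 term: -243
the series for exp(-3D) f terminates at order 5
exp(-3D) f = x^5 - (61/4)x^4 + (272/3)x^3 - (525/2)x^2 + 369x - 805/4

the image equals g(x) = x^5 - (61/4)x^4 + (272/3)x^3 - (525/2)x^2 + 369x - 805/4


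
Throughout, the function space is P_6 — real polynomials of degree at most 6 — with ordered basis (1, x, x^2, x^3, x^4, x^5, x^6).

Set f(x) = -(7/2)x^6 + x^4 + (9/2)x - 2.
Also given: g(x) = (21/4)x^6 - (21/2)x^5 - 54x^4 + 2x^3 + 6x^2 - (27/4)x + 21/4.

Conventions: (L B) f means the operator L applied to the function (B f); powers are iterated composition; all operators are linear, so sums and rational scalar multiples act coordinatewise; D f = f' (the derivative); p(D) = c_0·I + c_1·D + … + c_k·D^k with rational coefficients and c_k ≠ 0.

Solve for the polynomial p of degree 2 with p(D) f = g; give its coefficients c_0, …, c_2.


D^0 f = -(7/2)x^6 + x^4 + (9/2)x - 2
D^1 f = -21x^5 + 4x^3 + 9/2
D^2 f = -105x^4 + 12x^2
matching coefficients of g against c_0 f + c_1 Df + … from the top degree down determines the c_i
solution: c_0 = -3/2, c_1 = 1/2, c_2 = 1/2

c_0 = -3/2, c_1 = 1/2, c_2 = 1/2


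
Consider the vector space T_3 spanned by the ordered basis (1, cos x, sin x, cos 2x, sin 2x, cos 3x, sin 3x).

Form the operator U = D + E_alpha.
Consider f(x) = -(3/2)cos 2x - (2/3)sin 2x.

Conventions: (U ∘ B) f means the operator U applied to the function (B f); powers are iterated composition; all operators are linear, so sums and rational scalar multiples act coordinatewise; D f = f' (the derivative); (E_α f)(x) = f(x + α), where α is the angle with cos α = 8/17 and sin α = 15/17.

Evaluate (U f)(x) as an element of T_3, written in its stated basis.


D f = -(4/3)cos 2x + 3sin 2x
E_alpha f = (163/578)cos 2x + (1402/867)sin 2x
(D + E_alpha) f = -(1823/1734)cos 2x + (4003/867)sin 2x

the image equals g(x) = -(1823/1734)cos 2x + (4003/867)sin 2x


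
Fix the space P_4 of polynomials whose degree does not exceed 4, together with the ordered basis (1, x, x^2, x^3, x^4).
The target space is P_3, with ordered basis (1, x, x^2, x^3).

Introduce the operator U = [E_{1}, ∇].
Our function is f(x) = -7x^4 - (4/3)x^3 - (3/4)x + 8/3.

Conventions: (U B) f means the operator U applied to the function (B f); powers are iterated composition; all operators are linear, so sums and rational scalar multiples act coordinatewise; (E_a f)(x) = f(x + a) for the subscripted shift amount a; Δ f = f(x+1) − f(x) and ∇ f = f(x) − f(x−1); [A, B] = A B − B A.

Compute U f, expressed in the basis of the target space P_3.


∇ f = -28x^3 + 38x^2 - 24x + 59/12
E_{1} ∇ f = -28x^3 - 46x^2 - 32x - 109/12
E_{1} f = -7x^4 - (88/3)x^3 - 46x^2 - (131/4)x - 77/12
∇ E_{1} f = -28x^3 - 46x^2 - 32x - 109/12
[E_{1}, ∇] f = 0

the result is g(x) = 0


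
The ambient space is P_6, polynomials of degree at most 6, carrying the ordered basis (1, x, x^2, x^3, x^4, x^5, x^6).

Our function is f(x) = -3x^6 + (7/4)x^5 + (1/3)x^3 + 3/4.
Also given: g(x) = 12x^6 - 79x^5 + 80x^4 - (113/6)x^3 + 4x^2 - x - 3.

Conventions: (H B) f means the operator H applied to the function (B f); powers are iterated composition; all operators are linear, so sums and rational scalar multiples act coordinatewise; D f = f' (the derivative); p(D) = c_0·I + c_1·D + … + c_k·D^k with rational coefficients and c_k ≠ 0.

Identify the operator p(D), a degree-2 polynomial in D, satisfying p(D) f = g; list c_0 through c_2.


D^0 f = -3x^6 + (7/4)x^5 + (1/3)x^3 + 3/4
D^1 f = -18x^5 + (35/4)x^4 + x^2
D^2 f = -90x^4 + 35x^3 + 2x
matching coefficients of g against c_0 f + c_1 Df + … from the top degree down determines the c_i
solution: c_0 = -4, c_1 = 4, c_2 = -1/2

p(D) = -4·I + 4·D − (1/2)·D^2, i.e. c_0 = -4, c_1 = 4, c_2 = -1/2


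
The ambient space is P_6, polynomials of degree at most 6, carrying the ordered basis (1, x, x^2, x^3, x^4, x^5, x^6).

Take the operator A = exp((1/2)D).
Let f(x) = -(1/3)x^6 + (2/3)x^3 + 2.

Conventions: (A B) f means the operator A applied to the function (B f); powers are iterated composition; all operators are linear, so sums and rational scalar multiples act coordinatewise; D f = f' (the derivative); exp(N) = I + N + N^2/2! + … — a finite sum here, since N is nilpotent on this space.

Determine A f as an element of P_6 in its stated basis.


g(x) = -(1/3)x^6 - x^5 - (5/4)x^4 - (1/6)x^3 + (11/16)x^2 + (7/16)x + 133/64

order-1 term: -x^5 + x^2
order-2 term: -(5/4)x^4 + (1/2)x
order-3 term: -(5/6)x^3 + 1/12
order-4 term: -(5/16)x^2
order-5 term: -(1/16)x
order-6 term: -1/192
the series for exp((1/2)D) f terminates at order 6
exp((1/2)D) f = -(1/3)x^6 - x^5 - (5/4)x^4 - (1/6)x^3 + (11/16)x^2 + (7/16)x + 133/64


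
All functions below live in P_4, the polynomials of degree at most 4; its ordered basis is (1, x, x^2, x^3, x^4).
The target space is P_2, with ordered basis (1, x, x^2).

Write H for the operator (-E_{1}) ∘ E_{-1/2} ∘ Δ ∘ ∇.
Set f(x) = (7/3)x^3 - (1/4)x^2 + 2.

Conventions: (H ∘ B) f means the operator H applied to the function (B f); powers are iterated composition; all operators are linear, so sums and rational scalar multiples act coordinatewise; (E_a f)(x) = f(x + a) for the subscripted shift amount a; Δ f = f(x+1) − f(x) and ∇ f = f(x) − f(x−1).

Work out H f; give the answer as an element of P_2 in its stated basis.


g(x) = -14x - 13/2

∇ f = 7x^2 - (15/2)x + 31/12
Δ ∇ f = 14x - 1/2
E_{-1/2} (Δ ∘ ∇) f = 14x - 15/2
E_{1} E_{-1/2} (Δ ∘ ∇) f = 14x + 13/2
(-E_{1}) E_{-1/2} (Δ ∘ ∇) f = -14x - 13/2


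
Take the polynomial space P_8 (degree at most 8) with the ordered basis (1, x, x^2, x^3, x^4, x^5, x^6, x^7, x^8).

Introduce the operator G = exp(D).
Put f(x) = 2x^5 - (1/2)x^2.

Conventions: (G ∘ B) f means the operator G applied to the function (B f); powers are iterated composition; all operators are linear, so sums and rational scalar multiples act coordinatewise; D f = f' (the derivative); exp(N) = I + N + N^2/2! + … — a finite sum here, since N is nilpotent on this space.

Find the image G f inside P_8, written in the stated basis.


the result is g(x) = 2x^5 + 10x^4 + 20x^3 + (39/2)x^2 + 9x + 3/2

order-1 term: 10x^4 - x
order-2 term: 20x^3 - 1/2
order-3 term: 20x^2
order-4 term: 10x
order-5 term: 2
the series for exp(D) f terminates at order 5
exp(D) f = 2x^5 + 10x^4 + 20x^3 + (39/2)x^2 + 9x + 3/2


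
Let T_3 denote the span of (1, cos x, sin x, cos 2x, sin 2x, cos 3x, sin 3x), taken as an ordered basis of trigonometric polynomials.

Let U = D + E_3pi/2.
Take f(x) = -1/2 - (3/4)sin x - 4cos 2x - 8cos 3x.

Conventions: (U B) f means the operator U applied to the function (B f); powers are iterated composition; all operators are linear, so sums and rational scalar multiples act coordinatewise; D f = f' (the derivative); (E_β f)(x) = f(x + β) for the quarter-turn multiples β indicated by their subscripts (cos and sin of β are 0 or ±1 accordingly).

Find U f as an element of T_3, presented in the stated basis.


D f = -(3/4)cos x + 8sin 2x + 24sin 3x
E_3pi/2 f = -1/2 + (3/4)cos x + 4cos 2x + 8sin 3x
(D + E_3pi/2) f = -1/2 + 4cos 2x + 8sin 2x + 32sin 3x

g(x) = -1/2 + 4cos 2x + 8sin 2x + 32sin 3x


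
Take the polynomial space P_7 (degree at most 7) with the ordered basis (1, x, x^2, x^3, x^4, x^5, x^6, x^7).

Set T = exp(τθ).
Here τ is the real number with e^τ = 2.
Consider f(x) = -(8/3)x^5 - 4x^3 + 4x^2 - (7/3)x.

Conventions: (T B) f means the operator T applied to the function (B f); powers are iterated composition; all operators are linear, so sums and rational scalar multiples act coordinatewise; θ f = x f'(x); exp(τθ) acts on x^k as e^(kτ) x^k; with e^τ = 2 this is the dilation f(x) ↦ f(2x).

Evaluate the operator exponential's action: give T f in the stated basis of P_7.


exp(τθ) x^k = e^(kτ) x^k; with e^τ = 2 this sends x^k to 2^k x^k
x ↦ 2 x
x^2 ↦ 4 x^2
x^3 ↦ 8 x^3
x^5 ↦ 32 x^5
applying this coordinatewise to f: exp(τθ) f = -(256/3)x^5 - 32x^3 + 16x^2 - (14/3)x

the image equals g(x) = -(256/3)x^5 - 32x^3 + 16x^2 - (14/3)x


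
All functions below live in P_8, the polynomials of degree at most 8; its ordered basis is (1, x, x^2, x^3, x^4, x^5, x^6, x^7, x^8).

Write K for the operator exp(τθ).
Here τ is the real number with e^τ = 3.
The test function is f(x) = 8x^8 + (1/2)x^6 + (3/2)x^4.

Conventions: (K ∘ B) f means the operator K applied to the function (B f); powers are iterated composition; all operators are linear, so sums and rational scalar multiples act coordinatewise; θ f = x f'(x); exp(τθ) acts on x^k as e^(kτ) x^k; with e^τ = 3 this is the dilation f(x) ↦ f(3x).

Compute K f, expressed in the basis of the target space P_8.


the image equals g(x) = 52488x^8 + (729/2)x^6 + (243/2)x^4

exp(τθ) x^k = e^(kτ) x^k; with e^τ = 3 this sends x^k to 3^k x^k
x^4 ↦ 81 x^4
x^6 ↦ 729 x^6
x^8 ↦ 6561 x^8
applying this coordinatewise to f: exp(τθ) f = 52488x^8 + (729/2)x^6 + (243/2)x^4


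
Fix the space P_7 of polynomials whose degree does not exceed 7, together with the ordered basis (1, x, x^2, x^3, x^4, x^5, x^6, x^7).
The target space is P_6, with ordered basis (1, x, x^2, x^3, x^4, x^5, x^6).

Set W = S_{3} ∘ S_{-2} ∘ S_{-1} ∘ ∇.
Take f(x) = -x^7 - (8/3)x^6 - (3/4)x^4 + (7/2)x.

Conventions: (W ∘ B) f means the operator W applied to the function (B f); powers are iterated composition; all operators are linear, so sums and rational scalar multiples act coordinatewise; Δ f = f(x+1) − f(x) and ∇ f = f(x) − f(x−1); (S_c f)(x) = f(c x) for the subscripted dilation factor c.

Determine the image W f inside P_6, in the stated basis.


the result is g(x) = -326592x^6 + 38880x^5 + 6480x^4 - 4608x^3 + 846x^2 - 72x + 71/12

∇ f = -7x^6 + 5x^5 + 5x^4 - (64/3)x^3 + (47/2)x^2 - 12x + 71/12
S_{-1} ∇ f = -7x^6 - 5x^5 + 5x^4 + (64/3)x^3 + (47/2)x^2 + 12x + 71/12
S_{-2} (S_{-1} ∘ ∇) f = -448x^6 + 160x^5 + 80x^4 - (512/3)x^3 + 94x^2 - 24x + 71/12
S_{3} S_{-2} (S_{-1} ∘ ∇) f = -326592x^6 + 38880x^5 + 6480x^4 - 4608x^3 + 846x^2 - 72x + 71/12


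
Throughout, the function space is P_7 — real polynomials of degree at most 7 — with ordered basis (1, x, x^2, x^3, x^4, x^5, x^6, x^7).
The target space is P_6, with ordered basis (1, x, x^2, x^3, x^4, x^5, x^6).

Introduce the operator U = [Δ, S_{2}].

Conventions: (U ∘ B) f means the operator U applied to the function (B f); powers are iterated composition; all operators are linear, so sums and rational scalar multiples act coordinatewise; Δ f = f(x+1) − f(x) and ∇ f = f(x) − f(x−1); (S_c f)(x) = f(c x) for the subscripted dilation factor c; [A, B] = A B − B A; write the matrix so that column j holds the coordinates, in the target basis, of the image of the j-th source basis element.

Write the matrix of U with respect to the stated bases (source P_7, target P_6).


the matrix is [[0, 1, 3, 7, 15, 31, 63, 127]; [0, 0, 4, 18, 56, 150, 372, 882]; [0, 0, 0, 12, 72, 280, 900, 2604]; [0, 0, 0, 0, 32, 240, 1120, 4200]; [0, 0, 0, 0, 0, 80, 720, 3920]; [0, 0, 0, 0, 0, 0, 192, 2016]; [0, 0, 0, 0, 0, 0, 0, 448]] (rows listed top to bottom)

image of 1: 0
image of x: 1
image of x^2: 4x + 3
image of x^3: 12x^2 + 18x + 7
image of x^4: 32x^3 + 72x^2 + 56x + 15
image of x^5: 80x^4 + 240x^3 + 280x^2 + 150x + 31
image of x^6: 192x^5 + 720x^4 + 1120x^3 + 900x^2 + 372x + 63
image of x^7: 448x^6 + 2016x^5 + 3920x^4 + 4200x^3 + 2604x^2 + 882x + 127
each image's coordinates form column j of the matrix


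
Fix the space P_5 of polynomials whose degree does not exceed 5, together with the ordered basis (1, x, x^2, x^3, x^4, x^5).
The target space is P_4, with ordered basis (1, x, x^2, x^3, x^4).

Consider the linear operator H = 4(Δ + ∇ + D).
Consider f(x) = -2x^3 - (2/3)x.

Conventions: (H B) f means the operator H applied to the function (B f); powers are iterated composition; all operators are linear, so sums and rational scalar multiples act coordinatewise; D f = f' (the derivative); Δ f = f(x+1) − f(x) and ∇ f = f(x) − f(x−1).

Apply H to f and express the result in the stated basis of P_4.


Δ f = -6x^2 - 6x - 8/3
∇ f = -6x^2 + 6x - 8/3
D f = -6x^2 - 2/3
(Δ + ∇ + D) f = -18x^2 - 6
(4(Δ + ∇ + D)) f = -72x^2 - 24

the image equals g(x) = -72x^2 - 24


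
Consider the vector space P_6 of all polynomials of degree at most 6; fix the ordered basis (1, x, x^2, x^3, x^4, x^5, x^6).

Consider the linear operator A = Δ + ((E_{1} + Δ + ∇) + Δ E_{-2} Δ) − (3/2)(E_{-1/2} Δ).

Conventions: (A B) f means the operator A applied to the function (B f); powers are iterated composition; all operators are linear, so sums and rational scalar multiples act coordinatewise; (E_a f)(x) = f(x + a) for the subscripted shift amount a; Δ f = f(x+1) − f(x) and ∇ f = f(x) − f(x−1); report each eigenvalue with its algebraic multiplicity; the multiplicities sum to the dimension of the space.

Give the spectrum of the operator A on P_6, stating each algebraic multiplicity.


λ = 1 (multiplicity 7)

image of 1: 1
image of x: x + 5/2
image of x^2: x^2 + 5x + 4
image of x^3: x^3 + (15/2)x^2 + 12x - 19/8
image of x^4: x^4 + 10x^3 + 24x^2 - (19/2)x + 16
image of x^5: x^5 + (25/2)x^4 + 40x^3 - (95/4)x^2 + 80x - 835/32
image of x^6: x^6 + 15x^5 + 60x^4 - (95/2)x^3 + 240x^2 - (2505/16)x + 64
the matrix is upper triangular; its diagonal is (1, 1, 1, 1, 1, 1, 1)
for a triangular matrix the eigenvalues are the diagonal entries, with algebraic multiplicity their repetition count


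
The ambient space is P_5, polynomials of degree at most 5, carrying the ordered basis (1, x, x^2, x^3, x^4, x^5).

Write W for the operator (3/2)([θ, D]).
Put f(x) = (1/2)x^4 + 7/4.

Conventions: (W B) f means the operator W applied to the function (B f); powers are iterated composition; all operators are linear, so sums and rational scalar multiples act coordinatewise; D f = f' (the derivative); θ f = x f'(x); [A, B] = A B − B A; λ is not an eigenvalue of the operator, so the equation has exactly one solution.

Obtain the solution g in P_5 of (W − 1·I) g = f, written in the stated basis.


g(x) = -(1/2)x^4 + 3x^3 - (27/2)x^2 + (81/2)x - 125/2

write g with unknown coordinates in the stated basis and equate coefficients in (W − 1·I) g = f
solving from the highest basis element down gives g = -(1/2)x^4 + 3x^3 - (27/2)x^2 + (81/2)x - 125/2
check: W g = 3x^3 - (27/2)x^2 + (81/2)x - 243/4
so W g − 1·g = (1/2)x^4 + 7/4 = f ✓


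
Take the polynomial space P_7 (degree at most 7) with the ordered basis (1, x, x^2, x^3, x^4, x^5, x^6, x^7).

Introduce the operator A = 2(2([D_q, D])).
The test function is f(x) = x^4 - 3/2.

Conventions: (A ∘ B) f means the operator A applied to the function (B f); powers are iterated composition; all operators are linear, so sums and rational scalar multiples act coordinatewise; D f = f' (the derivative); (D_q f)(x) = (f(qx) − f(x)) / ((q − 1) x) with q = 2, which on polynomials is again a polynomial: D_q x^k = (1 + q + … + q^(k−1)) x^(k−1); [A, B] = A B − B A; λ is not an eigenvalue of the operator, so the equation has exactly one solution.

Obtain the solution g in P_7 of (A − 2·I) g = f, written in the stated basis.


the image equals g(x) = -(1/2)x^4 + 17x^2 - 133/4

write g with unknown coordinates in the stated basis and equate coefficients in (A − 2·I) g = f
solving from the highest basis element down gives g = -(1/2)x^4 + 17x^2 - 133/4
check: A g = 34x^2 - 68
so A g − 2·g = x^4 - 3/2 = f ✓


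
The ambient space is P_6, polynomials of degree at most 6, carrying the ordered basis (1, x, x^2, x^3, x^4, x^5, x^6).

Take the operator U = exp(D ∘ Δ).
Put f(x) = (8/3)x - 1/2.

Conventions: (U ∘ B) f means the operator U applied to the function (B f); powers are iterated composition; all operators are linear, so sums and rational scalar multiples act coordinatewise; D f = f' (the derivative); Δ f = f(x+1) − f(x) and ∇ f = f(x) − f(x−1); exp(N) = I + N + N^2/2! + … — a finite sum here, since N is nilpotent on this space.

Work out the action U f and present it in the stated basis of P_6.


the series for exp(D ∘ Δ) f terminates at order 0
exp(D ∘ Δ) f = (8/3)x - 1/2

g(x) = (8/3)x - 1/2


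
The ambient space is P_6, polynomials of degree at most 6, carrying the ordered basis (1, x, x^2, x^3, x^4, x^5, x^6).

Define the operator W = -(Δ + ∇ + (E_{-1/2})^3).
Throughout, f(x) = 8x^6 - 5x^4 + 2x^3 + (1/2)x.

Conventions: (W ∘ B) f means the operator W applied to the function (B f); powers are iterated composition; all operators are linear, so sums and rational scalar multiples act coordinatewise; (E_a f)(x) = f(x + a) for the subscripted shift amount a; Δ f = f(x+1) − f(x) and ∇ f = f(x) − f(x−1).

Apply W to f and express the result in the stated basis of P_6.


g(x) = -8x^6 - 24x^5 - 265x^4 + 228x^3 - 543x^2 + 227x - 1013/16

Δ f = 48x^5 + 120x^4 + 140x^3 + 96x^2 + 34x + 11/2
∇ f = 48x^5 - 120x^4 + 140x^3 - 84x^2 + 22x - 1/2
E_{-1/2} f = 8x^6 - 24x^5 + 25x^4 - 8x^3 - 3x^2 + 3x - 11/16
E_{-1/2} E_{-1/2} f = 8x^6 - 48x^5 + 115x^4 - 138x^3 + 84x^2 - (43/2)x + 1/2
E_{-1/2} E_{-1/2} E_{-1/2} f = 8x^6 - 72x^5 + 265x^4 - 508x^3 + 531x^2 - 283x + 933/16
(Δ + ∇ + (E_{-1/2})^3) f = 8x^6 + 24x^5 + 265x^4 - 228x^3 + 543x^2 - 227x + 1013/16
(-(Δ + ∇ + (E_{-1/2})^3)) f = -8x^6 - 24x^5 - 265x^4 + 228x^3 - 543x^2 + 227x - 1013/16


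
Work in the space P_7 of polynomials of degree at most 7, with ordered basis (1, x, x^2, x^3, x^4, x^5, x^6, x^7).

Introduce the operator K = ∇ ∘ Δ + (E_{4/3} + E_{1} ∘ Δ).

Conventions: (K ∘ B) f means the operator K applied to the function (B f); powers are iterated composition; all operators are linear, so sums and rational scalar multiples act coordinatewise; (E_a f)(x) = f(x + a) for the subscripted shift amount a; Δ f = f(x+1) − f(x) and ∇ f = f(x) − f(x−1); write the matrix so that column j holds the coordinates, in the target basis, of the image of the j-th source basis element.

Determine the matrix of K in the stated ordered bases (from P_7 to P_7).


the matrix is [[1, 7/3, 61/9, 253/27, 1633/81, 8557/243, 51481/729, 294133/2187]; [0, 1, 14/3, 61/3, 1012/27, 8165/81, 17114/81, 360367/729]; [0, 0, 1, 7, 122/3, 2530/27, 8165/27, 59899/81]; [0, 0, 0, 1, 28/3, 610/9, 5060/27, 57155/81]; [0, 0, 0, 0, 1, 35/3, 305/3, 8855/27]; [0, 0, 0, 0, 0, 1, 14, 427/3]; [0, 0, 0, 0, 0, 0, 1, 49/3]; [0, 0, 0, 0, 0, 0, 0, 1]] (rows listed top to bottom)

image of 1: 1
image of x: x + 7/3
image of x^2: x^2 + (14/3)x + 61/9
image of x^3: x^3 + 7x^2 + (61/3)x + 253/27
image of x^4: x^4 + (28/3)x^3 + (122/3)x^2 + (1012/27)x + 1633/81
image of x^5: x^5 + (35/3)x^4 + (610/9)x^3 + (2530/27)x^2 + (8165/81)x + 8557/243
image of x^6: x^6 + 14x^5 + (305/3)x^4 + (5060/27)x^3 + (8165/27)x^2 + (17114/81)x + 51481/729
image of x^7: x^7 + (49/3)x^6 + (427/3)x^5 + (8855/27)x^4 + (57155/81)x^3 + (59899/81)x^2 + (360367/729)x + 294133/2187
each image's coordinates form column j of the matrix


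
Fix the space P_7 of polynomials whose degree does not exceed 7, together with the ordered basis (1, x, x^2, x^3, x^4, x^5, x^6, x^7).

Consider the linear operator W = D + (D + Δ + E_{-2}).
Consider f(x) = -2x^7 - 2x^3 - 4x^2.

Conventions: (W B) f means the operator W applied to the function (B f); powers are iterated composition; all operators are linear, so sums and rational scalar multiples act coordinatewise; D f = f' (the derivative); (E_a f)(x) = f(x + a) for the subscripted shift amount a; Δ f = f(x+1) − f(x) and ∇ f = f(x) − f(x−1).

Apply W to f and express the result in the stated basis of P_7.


g(x) = -2x^7 - 14x^6 - 210x^5 + 490x^4 - 1192x^3 + 1292x^2 - 948x + 248

D f = -14x^6 - 6x^2 - 8x
D f = -14x^6 - 6x^2 - 8x
Δ f = -14x^6 - 42x^5 - 70x^4 - 70x^3 - 48x^2 - 28x - 8
E_{-2} f = -2x^7 + 28x^6 - 168x^5 + 560x^4 - 1122x^3 + 1352x^2 - 904x + 256
(D + Δ + E_{-2}) f = -2x^7 - 210x^5 + 490x^4 - 1192x^3 + 1298x^2 - 940x + 248
(D + (D + Δ + E_{-2})) f = -2x^7 - 14x^6 - 210x^5 + 490x^4 - 1192x^3 + 1292x^2 - 948x + 248


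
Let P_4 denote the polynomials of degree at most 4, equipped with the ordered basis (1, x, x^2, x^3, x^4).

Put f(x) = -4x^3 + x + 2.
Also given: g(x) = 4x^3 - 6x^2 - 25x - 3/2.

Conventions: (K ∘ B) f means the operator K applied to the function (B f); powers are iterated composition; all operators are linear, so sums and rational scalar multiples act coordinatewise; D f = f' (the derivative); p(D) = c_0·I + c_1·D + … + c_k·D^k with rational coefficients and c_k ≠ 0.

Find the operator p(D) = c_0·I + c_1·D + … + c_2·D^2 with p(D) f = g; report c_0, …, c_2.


D^0 f = -4x^3 + x + 2
D^1 f = -12x^2 + 1
D^2 f = -24x
matching coefficients of g against c_0 f + c_1 Df + … from the top degree down determines the c_i
solution: c_0 = -1, c_1 = 1/2, c_2 = 1

c_0 = -1, c_1 = 1/2, c_2 = 1


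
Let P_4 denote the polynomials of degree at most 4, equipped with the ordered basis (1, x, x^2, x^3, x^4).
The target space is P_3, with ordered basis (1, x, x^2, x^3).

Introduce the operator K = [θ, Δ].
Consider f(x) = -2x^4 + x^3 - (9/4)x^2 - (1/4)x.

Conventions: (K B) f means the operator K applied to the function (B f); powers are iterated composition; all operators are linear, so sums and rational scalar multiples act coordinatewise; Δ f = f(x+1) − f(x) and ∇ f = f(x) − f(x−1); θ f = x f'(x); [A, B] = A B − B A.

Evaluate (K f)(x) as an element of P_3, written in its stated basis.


the result is g(x) = 8x^3 + 21x^2 + (45/2)x + 39/4

Δ f = -8x^3 - 9x^2 - (19/2)x - 7/2
θ Δ f = -24x^3 - 18x^2 - (19/2)x
θ f = -8x^4 + 3x^3 - (9/2)x^2 - (1/4)x
Δ θ f = -32x^3 - 39x^2 - 32x - 39/4
[θ, Δ] f = 8x^3 + 21x^2 + (45/2)x + 39/4


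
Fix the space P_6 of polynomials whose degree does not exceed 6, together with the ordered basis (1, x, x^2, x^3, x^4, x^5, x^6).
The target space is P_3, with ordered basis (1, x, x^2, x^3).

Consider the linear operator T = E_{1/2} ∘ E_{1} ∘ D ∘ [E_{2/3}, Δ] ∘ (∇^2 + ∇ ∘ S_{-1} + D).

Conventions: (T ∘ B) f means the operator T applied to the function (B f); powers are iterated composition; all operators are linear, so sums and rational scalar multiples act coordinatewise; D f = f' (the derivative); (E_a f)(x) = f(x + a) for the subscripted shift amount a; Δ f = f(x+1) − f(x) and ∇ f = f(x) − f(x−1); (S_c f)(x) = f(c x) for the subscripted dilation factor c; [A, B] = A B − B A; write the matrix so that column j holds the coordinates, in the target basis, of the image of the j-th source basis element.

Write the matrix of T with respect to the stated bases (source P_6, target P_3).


the matrix is [[0, 0, 0, 0, 0, 0, 0]; [0, 0, 0, 0, 0, 0, 0]; [0, 0, 0, 0, 0, 0, 0]; [0, 0, 0, 0, 0, 0, 0]] (rows listed top to bottom)

image of 1: 0
image of x: 0
image of x^2: 0
image of x^3: 0
image of x^4: 0
image of x^5: 0
image of x^6: 0
each image's coordinates form column j of the matrix


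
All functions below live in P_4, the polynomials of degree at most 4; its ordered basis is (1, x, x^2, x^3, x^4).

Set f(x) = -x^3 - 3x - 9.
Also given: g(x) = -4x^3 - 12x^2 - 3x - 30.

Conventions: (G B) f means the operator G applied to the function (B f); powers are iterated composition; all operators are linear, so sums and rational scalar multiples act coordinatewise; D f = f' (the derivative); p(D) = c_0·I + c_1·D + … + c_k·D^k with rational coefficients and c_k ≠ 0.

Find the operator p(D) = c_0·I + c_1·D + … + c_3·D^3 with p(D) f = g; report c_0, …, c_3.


D^0 f = -x^3 - 3x - 9
D^1 f = -3x^2 - 3
D^2 f = -6x
D^3 f = -6
matching coefficients of g against c_0 f + c_1 Df + … from the top degree down determines the c_i
solution: c_0 = 4, c_1 = 4, c_2 = -3/2, c_3 = -3

p(D) = 4·I + 4·D − (3/2)·D^2 − 3·D^3, i.e. c_0 = 4, c_1 = 4, c_2 = -3/2, c_3 = -3


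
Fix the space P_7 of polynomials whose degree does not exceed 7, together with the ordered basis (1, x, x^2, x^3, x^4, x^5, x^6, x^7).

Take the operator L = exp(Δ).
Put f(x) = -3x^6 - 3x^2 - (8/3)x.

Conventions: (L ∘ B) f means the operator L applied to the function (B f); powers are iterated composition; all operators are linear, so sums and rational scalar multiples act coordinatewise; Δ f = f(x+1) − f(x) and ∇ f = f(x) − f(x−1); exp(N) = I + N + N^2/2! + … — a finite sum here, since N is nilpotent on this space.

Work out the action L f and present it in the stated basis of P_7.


the image equals g(x) = -3x^6 - 18x^5 - 90x^4 - 300x^3 - 678x^2 - (2834/3)x - 1853/3

order-1 term: -18x^5 - 45x^4 - 60x^3 - 45x^2 - 24x - 26/3
order-2 term: -45x^4 - 180x^3 - 315x^2 - 270x - 96
order-3 term: -60x^3 - 270x^2 - 450x - 270
order-4 term: -45x^2 - 180x - 195
order-5 term: -18x - 45
order-6 term: -3
the series for exp(Δ) f terminates at order 6
exp(Δ) f = -3x^6 - 18x^5 - 90x^4 - 300x^3 - 678x^2 - (2834/3)x - 1853/3


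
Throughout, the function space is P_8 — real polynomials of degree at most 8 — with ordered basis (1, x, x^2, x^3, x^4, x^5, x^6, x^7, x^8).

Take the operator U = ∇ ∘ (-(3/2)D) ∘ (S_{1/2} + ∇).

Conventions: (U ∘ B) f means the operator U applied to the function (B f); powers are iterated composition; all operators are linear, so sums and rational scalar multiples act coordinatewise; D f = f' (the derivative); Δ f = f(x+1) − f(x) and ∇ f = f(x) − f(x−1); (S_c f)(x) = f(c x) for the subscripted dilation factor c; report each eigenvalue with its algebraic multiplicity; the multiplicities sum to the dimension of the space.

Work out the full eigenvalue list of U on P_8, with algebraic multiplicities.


image of 1: 0
image of x: 0
image of x^2: -3/4
image of x^3: -(9/8)x - 135/16
image of x^4: -(9/8)x^2 - (279/8)x + 285/8
image of x^5: -(15/16)x^3 - (2835/32)x^2 + (2865/16)x - 6705/64
image of x^6: -(45/64)x^4 - (5715/32)x^3 + (17235/32)x^2 - (40275/64)x + 17271/64
image of x^7: -(63/128)x^5 - (80325/256)x^4 + (80535/64)x^3 - (564165/256)x^2 + (241857/128)x - 166635/256
image of x^8: -(21/64)x^6 - (32193/64)x^5 + (161175/64)x^4 - (376215/64)x^3 + (483777/64)x^2 - (333291/64)x + 96765/64
the matrix is upper triangular; its diagonal is (0, 0, 0, 0, 0, 0, 0, 0, 0)
for a triangular matrix the eigenvalues are the diagonal entries, with algebraic multiplicity their repetition count

λ = 0 (multiplicity 9)


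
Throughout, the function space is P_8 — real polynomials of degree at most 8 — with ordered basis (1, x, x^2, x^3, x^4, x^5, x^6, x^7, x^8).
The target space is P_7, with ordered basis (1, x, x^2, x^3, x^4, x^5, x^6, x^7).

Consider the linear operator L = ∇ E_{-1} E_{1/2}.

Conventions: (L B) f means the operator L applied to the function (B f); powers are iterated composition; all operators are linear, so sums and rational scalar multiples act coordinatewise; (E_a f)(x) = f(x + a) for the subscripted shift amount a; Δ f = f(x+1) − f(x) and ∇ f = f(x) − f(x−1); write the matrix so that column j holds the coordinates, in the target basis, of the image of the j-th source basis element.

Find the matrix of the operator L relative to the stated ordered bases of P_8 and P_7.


image of 1: 0
image of x: 1
image of x^2: 2x - 2
image of x^3: 3x^2 - 6x + 13/4
image of x^4: 4x^3 - 12x^2 + 13x - 5
image of x^5: 5x^4 - 20x^3 + (65/2)x^2 - 25x + 121/16
image of x^6: 6x^5 - 30x^4 + 65x^3 - 75x^2 + (363/8)x - 91/8
image of x^7: 7x^6 - 42x^5 + (455/4)x^4 - 175x^3 + (2541/16)x^2 - (637/8)x + 1093/64
image of x^8: 8x^7 - 56x^6 + 182x^5 - 350x^4 + (847/2)x^3 - (637/2)x^2 + (1093/8)x - 205/8
each image's coordinates form column j of the matrix

the matrix is [[0, 1, -2, 13/4, -5, 121/16, -91/8, 1093/64, -205/8]; [0, 0, 2, -6, 13, -25, 363/8, -637/8, 1093/8]; [0, 0, 0, 3, -12, 65/2, -75, 2541/16, -637/2]; [0, 0, 0, 0, 4, -20, 65, -175, 847/2]; [0, 0, 0, 0, 0, 5, -30, 455/4, -350]; [0, 0, 0, 0, 0, 0, 6, -42, 182]; [0, 0, 0, 0, 0, 0, 0, 7, -56]; [0, 0, 0, 0, 0, 0, 0, 0, 8]] (rows listed top to bottom)


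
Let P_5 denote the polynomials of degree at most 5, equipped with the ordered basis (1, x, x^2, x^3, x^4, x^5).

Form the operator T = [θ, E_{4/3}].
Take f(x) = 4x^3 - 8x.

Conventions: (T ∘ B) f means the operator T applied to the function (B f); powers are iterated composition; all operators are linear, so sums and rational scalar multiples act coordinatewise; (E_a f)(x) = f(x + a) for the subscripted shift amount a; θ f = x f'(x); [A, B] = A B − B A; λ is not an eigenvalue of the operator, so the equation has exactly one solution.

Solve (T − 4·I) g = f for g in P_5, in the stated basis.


write g with unknown coordinates in the stated basis and equate coefficients in (T − 4·I) g = f
solving from the highest basis element down gives g = -x^3 + x^2 + 4x - 4/9
check: T g = 4x^2 + 8x - 16/9
so T g − 4·g = 4x^3 - 8x = f ✓

g(x) = -x^3 + x^2 + 4x - 4/9


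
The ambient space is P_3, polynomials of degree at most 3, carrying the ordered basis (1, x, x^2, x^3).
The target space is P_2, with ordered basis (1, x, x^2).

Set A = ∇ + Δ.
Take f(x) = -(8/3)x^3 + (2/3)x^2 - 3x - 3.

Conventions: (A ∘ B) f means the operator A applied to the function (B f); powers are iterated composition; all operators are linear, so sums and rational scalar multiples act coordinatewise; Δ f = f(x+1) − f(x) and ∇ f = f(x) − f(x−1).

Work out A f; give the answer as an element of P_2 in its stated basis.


g(x) = -16x^2 + (8/3)x - 34/3

∇ f = -8x^2 + (28/3)x - 19/3
Δ f = -8x^2 - (20/3)x - 5
(∇ + Δ) f = -16x^2 + (8/3)x - 34/3


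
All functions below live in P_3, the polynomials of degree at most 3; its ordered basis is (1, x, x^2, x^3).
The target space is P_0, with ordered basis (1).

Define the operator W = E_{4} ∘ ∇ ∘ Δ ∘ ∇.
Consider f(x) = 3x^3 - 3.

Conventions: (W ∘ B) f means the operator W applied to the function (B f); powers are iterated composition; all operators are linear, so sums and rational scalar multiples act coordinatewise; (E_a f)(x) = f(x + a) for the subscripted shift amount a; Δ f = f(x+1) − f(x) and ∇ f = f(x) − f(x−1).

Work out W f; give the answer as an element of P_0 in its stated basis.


the result is g(x) = 18

∇ f = 9x^2 - 9x + 3
Δ ∇ f = 18x
∇ Δ ∇ f = 18
E_{4} (∇ ∘ Δ) ∇ f = 18


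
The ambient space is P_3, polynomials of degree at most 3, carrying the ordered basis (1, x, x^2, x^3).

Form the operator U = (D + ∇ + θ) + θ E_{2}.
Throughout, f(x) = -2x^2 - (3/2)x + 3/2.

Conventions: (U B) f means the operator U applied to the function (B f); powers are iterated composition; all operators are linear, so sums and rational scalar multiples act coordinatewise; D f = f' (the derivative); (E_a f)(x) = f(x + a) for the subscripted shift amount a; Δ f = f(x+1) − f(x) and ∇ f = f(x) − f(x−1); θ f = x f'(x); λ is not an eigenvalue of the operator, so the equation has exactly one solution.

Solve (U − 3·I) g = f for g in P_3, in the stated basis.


the image equals g(x) = -2x^2 - (29/2)x - 19/2

write g with unknown coordinates in the stated basis and equate coefficients in (U − 3·I) g = f
solving from the highest basis element down gives g = -2x^2 - (29/2)x - 19/2
check: U g = -8x^2 - 45x - 27
so U g − 3·g = -2x^2 - (3/2)x + 3/2 = f ✓


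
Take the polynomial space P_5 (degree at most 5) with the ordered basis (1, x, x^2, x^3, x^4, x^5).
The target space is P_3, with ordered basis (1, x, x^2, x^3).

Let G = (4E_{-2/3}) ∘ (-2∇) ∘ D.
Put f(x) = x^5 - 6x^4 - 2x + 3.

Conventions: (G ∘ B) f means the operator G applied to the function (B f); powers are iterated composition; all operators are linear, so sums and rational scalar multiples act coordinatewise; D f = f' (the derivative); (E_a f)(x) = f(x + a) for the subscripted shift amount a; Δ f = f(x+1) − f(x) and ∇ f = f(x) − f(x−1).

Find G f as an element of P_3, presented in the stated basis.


the result is g(x) = -160x^3 + 1136x^2 - (6112/3)x + 30584/27

D f = 5x^4 - 24x^3 - 2
∇ D f = 20x^3 - 102x^2 + 92x - 29
(-2∇) D f = -40x^3 + 204x^2 - 184x + 58
E_{-2/3} (-2∇) D f = -40x^3 + 284x^2 - (1528/3)x + 7646/27
(4E_{-2/3}) (-2∇) D f = -160x^3 + 1136x^2 - (6112/3)x + 30584/27


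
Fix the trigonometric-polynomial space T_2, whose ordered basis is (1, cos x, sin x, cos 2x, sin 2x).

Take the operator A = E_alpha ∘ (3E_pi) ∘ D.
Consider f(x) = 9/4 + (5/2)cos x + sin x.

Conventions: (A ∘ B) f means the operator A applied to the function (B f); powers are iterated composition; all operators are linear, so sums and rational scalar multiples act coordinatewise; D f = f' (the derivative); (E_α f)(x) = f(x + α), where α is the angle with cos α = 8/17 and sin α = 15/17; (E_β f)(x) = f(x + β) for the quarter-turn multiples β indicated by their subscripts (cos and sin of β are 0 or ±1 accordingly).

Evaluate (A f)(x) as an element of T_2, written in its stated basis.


g(x) = (177/34)cos x + (105/17)sin x

D f = cos x - (5/2)sin x
E_pi D f = -cos x + (5/2)sin x
(3E_pi) D f = -3cos x + (15/2)sin x
E_alpha (3E_pi) D f = (177/34)cos x + (105/17)sin x
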